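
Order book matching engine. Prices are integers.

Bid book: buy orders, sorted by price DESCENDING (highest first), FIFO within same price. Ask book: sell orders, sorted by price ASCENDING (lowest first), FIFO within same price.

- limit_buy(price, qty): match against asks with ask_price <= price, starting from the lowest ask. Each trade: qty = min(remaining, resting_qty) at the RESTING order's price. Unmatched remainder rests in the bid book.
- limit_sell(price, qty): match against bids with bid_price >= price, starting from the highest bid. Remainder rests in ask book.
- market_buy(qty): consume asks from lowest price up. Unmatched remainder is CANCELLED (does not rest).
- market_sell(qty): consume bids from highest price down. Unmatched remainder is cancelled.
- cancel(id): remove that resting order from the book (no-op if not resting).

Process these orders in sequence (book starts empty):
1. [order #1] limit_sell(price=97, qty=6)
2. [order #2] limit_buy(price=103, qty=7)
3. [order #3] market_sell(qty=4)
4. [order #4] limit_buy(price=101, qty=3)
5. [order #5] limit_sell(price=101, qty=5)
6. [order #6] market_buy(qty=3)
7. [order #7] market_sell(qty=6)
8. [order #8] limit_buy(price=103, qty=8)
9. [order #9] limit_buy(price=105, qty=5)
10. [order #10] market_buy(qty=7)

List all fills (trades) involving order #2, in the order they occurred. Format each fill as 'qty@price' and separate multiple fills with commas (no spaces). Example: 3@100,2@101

After op 1 [order #1] limit_sell(price=97, qty=6): fills=none; bids=[-] asks=[#1:6@97]
After op 2 [order #2] limit_buy(price=103, qty=7): fills=#2x#1:6@97; bids=[#2:1@103] asks=[-]
After op 3 [order #3] market_sell(qty=4): fills=#2x#3:1@103; bids=[-] asks=[-]
After op 4 [order #4] limit_buy(price=101, qty=3): fills=none; bids=[#4:3@101] asks=[-]
After op 5 [order #5] limit_sell(price=101, qty=5): fills=#4x#5:3@101; bids=[-] asks=[#5:2@101]
After op 6 [order #6] market_buy(qty=3): fills=#6x#5:2@101; bids=[-] asks=[-]
After op 7 [order #7] market_sell(qty=6): fills=none; bids=[-] asks=[-]
After op 8 [order #8] limit_buy(price=103, qty=8): fills=none; bids=[#8:8@103] asks=[-]
After op 9 [order #9] limit_buy(price=105, qty=5): fills=none; bids=[#9:5@105 #8:8@103] asks=[-]
After op 10 [order #10] market_buy(qty=7): fills=none; bids=[#9:5@105 #8:8@103] asks=[-]

Answer: 6@97,1@103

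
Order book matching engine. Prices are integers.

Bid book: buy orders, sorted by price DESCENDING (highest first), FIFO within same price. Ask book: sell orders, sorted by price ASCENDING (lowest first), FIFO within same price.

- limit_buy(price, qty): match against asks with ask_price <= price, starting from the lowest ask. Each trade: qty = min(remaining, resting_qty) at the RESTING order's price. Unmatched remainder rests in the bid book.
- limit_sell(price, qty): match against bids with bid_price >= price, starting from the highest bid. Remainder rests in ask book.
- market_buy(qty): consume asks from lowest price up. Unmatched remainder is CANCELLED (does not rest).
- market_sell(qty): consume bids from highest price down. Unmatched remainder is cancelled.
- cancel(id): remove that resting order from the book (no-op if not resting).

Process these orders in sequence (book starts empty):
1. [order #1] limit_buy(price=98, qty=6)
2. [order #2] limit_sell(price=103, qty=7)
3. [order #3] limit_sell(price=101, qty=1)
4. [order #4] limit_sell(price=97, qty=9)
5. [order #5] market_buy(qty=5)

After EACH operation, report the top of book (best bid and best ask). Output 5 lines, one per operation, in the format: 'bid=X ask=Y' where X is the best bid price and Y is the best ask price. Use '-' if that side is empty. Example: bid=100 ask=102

Answer: bid=98 ask=-
bid=98 ask=103
bid=98 ask=101
bid=- ask=97
bid=- ask=103

Derivation:
After op 1 [order #1] limit_buy(price=98, qty=6): fills=none; bids=[#1:6@98] asks=[-]
After op 2 [order #2] limit_sell(price=103, qty=7): fills=none; bids=[#1:6@98] asks=[#2:7@103]
After op 3 [order #3] limit_sell(price=101, qty=1): fills=none; bids=[#1:6@98] asks=[#3:1@101 #2:7@103]
After op 4 [order #4] limit_sell(price=97, qty=9): fills=#1x#4:6@98; bids=[-] asks=[#4:3@97 #3:1@101 #2:7@103]
After op 5 [order #5] market_buy(qty=5): fills=#5x#4:3@97 #5x#3:1@101 #5x#2:1@103; bids=[-] asks=[#2:6@103]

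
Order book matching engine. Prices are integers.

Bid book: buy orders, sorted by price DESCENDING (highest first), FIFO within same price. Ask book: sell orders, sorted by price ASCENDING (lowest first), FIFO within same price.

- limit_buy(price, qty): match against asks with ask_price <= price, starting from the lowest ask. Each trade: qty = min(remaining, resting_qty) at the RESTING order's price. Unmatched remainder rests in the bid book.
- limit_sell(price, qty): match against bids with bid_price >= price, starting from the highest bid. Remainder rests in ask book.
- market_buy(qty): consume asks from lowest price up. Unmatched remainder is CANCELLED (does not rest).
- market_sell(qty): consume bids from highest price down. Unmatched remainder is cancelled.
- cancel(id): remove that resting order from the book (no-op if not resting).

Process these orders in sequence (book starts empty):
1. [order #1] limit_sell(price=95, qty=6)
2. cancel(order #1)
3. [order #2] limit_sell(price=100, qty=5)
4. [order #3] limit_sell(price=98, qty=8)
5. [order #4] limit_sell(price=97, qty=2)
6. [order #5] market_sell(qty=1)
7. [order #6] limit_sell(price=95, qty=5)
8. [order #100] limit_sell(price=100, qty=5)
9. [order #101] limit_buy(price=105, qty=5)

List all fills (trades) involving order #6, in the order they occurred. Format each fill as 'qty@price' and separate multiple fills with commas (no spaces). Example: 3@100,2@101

After op 1 [order #1] limit_sell(price=95, qty=6): fills=none; bids=[-] asks=[#1:6@95]
After op 2 cancel(order #1): fills=none; bids=[-] asks=[-]
After op 3 [order #2] limit_sell(price=100, qty=5): fills=none; bids=[-] asks=[#2:5@100]
After op 4 [order #3] limit_sell(price=98, qty=8): fills=none; bids=[-] asks=[#3:8@98 #2:5@100]
After op 5 [order #4] limit_sell(price=97, qty=2): fills=none; bids=[-] asks=[#4:2@97 #3:8@98 #2:5@100]
After op 6 [order #5] market_sell(qty=1): fills=none; bids=[-] asks=[#4:2@97 #3:8@98 #2:5@100]
After op 7 [order #6] limit_sell(price=95, qty=5): fills=none; bids=[-] asks=[#6:5@95 #4:2@97 #3:8@98 #2:5@100]
After op 8 [order #100] limit_sell(price=100, qty=5): fills=none; bids=[-] asks=[#6:5@95 #4:2@97 #3:8@98 #2:5@100 #100:5@100]
After op 9 [order #101] limit_buy(price=105, qty=5): fills=#101x#6:5@95; bids=[-] asks=[#4:2@97 #3:8@98 #2:5@100 #100:5@100]

Answer: 5@95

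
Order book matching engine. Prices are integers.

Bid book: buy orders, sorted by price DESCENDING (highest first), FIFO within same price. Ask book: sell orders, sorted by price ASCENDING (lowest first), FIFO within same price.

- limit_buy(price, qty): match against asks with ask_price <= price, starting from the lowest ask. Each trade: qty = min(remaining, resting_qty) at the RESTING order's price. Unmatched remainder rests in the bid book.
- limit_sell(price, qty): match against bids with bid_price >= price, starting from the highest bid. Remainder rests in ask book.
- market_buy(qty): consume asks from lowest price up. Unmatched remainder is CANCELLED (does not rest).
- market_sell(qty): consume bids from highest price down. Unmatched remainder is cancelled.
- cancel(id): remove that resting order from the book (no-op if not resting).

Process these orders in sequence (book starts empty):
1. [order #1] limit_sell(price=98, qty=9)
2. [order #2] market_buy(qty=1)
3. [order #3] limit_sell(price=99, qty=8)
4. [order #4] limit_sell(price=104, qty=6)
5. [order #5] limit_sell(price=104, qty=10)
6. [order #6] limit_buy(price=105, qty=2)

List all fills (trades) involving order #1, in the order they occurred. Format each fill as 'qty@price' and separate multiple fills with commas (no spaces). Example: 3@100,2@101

Answer: 1@98,2@98

Derivation:
After op 1 [order #1] limit_sell(price=98, qty=9): fills=none; bids=[-] asks=[#1:9@98]
After op 2 [order #2] market_buy(qty=1): fills=#2x#1:1@98; bids=[-] asks=[#1:8@98]
After op 3 [order #3] limit_sell(price=99, qty=8): fills=none; bids=[-] asks=[#1:8@98 #3:8@99]
After op 4 [order #4] limit_sell(price=104, qty=6): fills=none; bids=[-] asks=[#1:8@98 #3:8@99 #4:6@104]
After op 5 [order #5] limit_sell(price=104, qty=10): fills=none; bids=[-] asks=[#1:8@98 #3:8@99 #4:6@104 #5:10@104]
After op 6 [order #6] limit_buy(price=105, qty=2): fills=#6x#1:2@98; bids=[-] asks=[#1:6@98 #3:8@99 #4:6@104 #5:10@104]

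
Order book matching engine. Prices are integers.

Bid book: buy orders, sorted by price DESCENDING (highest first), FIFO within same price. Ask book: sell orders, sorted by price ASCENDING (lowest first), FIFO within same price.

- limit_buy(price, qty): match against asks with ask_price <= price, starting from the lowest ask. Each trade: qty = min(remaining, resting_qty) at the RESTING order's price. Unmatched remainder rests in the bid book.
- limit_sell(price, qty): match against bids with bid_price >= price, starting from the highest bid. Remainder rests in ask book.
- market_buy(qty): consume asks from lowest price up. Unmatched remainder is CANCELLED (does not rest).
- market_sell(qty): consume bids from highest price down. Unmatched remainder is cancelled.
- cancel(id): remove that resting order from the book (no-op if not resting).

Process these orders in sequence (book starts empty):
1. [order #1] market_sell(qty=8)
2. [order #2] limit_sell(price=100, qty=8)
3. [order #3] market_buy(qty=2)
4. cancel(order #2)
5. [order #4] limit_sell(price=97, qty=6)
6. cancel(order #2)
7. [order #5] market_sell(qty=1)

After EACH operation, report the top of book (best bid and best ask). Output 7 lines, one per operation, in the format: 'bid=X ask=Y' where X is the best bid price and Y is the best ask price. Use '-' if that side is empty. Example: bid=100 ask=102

After op 1 [order #1] market_sell(qty=8): fills=none; bids=[-] asks=[-]
After op 2 [order #2] limit_sell(price=100, qty=8): fills=none; bids=[-] asks=[#2:8@100]
After op 3 [order #3] market_buy(qty=2): fills=#3x#2:2@100; bids=[-] asks=[#2:6@100]
After op 4 cancel(order #2): fills=none; bids=[-] asks=[-]
After op 5 [order #4] limit_sell(price=97, qty=6): fills=none; bids=[-] asks=[#4:6@97]
After op 6 cancel(order #2): fills=none; bids=[-] asks=[#4:6@97]
After op 7 [order #5] market_sell(qty=1): fills=none; bids=[-] asks=[#4:6@97]

Answer: bid=- ask=-
bid=- ask=100
bid=- ask=100
bid=- ask=-
bid=- ask=97
bid=- ask=97
bid=- ask=97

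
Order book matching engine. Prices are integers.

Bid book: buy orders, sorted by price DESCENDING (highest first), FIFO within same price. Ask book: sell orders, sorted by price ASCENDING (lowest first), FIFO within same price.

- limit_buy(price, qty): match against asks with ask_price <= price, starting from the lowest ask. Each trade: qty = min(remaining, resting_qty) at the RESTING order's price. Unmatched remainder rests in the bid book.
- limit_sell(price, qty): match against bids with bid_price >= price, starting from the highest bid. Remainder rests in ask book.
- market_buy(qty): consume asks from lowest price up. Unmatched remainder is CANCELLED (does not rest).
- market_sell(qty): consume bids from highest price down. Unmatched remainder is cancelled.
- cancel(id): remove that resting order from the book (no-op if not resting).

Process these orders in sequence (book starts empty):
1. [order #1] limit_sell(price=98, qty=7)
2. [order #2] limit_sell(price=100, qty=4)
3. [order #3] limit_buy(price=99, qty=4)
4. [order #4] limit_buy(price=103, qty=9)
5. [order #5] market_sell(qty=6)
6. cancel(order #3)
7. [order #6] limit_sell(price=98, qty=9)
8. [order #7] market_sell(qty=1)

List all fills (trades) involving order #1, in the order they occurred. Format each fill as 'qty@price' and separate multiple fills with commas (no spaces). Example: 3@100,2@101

After op 1 [order #1] limit_sell(price=98, qty=7): fills=none; bids=[-] asks=[#1:7@98]
After op 2 [order #2] limit_sell(price=100, qty=4): fills=none; bids=[-] asks=[#1:7@98 #2:4@100]
After op 3 [order #3] limit_buy(price=99, qty=4): fills=#3x#1:4@98; bids=[-] asks=[#1:3@98 #2:4@100]
After op 4 [order #4] limit_buy(price=103, qty=9): fills=#4x#1:3@98 #4x#2:4@100; bids=[#4:2@103] asks=[-]
After op 5 [order #5] market_sell(qty=6): fills=#4x#5:2@103; bids=[-] asks=[-]
After op 6 cancel(order #3): fills=none; bids=[-] asks=[-]
After op 7 [order #6] limit_sell(price=98, qty=9): fills=none; bids=[-] asks=[#6:9@98]
After op 8 [order #7] market_sell(qty=1): fills=none; bids=[-] asks=[#6:9@98]

Answer: 4@98,3@98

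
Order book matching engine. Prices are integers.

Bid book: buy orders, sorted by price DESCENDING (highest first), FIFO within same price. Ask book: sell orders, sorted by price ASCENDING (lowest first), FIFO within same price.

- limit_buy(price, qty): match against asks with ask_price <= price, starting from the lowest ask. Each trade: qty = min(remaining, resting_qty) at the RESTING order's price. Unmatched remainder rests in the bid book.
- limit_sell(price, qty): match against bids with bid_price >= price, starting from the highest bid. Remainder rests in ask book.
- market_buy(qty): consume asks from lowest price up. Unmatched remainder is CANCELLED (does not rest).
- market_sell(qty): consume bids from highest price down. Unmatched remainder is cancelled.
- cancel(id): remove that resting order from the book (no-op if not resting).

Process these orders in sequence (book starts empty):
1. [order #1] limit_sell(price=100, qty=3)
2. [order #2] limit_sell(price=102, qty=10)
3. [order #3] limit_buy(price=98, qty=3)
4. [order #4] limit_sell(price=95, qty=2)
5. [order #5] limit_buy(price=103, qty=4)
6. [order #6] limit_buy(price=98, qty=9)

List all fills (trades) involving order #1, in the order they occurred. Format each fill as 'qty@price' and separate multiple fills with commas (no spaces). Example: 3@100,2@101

After op 1 [order #1] limit_sell(price=100, qty=3): fills=none; bids=[-] asks=[#1:3@100]
After op 2 [order #2] limit_sell(price=102, qty=10): fills=none; bids=[-] asks=[#1:3@100 #2:10@102]
After op 3 [order #3] limit_buy(price=98, qty=3): fills=none; bids=[#3:3@98] asks=[#1:3@100 #2:10@102]
After op 4 [order #4] limit_sell(price=95, qty=2): fills=#3x#4:2@98; bids=[#3:1@98] asks=[#1:3@100 #2:10@102]
After op 5 [order #5] limit_buy(price=103, qty=4): fills=#5x#1:3@100 #5x#2:1@102; bids=[#3:1@98] asks=[#2:9@102]
After op 6 [order #6] limit_buy(price=98, qty=9): fills=none; bids=[#3:1@98 #6:9@98] asks=[#2:9@102]

Answer: 3@100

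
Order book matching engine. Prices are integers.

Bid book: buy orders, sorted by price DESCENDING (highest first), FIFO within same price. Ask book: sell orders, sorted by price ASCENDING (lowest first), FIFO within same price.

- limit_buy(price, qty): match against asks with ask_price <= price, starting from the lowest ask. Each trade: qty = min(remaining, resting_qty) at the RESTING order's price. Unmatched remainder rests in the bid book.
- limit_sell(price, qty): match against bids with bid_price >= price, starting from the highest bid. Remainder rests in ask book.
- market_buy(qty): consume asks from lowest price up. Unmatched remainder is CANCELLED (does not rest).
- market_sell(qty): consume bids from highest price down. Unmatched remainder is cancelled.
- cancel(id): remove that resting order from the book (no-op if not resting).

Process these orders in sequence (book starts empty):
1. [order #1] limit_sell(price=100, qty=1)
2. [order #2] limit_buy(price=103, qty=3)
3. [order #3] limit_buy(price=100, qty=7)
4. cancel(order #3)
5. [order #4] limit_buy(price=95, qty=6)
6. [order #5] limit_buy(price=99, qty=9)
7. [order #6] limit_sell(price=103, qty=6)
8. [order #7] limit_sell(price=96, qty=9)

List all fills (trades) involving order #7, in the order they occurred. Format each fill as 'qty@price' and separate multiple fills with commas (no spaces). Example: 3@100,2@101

Answer: 9@99

Derivation:
After op 1 [order #1] limit_sell(price=100, qty=1): fills=none; bids=[-] asks=[#1:1@100]
After op 2 [order #2] limit_buy(price=103, qty=3): fills=#2x#1:1@100; bids=[#2:2@103] asks=[-]
After op 3 [order #3] limit_buy(price=100, qty=7): fills=none; bids=[#2:2@103 #3:7@100] asks=[-]
After op 4 cancel(order #3): fills=none; bids=[#2:2@103] asks=[-]
After op 5 [order #4] limit_buy(price=95, qty=6): fills=none; bids=[#2:2@103 #4:6@95] asks=[-]
After op 6 [order #5] limit_buy(price=99, qty=9): fills=none; bids=[#2:2@103 #5:9@99 #4:6@95] asks=[-]
After op 7 [order #6] limit_sell(price=103, qty=6): fills=#2x#6:2@103; bids=[#5:9@99 #4:6@95] asks=[#6:4@103]
After op 8 [order #7] limit_sell(price=96, qty=9): fills=#5x#7:9@99; bids=[#4:6@95] asks=[#6:4@103]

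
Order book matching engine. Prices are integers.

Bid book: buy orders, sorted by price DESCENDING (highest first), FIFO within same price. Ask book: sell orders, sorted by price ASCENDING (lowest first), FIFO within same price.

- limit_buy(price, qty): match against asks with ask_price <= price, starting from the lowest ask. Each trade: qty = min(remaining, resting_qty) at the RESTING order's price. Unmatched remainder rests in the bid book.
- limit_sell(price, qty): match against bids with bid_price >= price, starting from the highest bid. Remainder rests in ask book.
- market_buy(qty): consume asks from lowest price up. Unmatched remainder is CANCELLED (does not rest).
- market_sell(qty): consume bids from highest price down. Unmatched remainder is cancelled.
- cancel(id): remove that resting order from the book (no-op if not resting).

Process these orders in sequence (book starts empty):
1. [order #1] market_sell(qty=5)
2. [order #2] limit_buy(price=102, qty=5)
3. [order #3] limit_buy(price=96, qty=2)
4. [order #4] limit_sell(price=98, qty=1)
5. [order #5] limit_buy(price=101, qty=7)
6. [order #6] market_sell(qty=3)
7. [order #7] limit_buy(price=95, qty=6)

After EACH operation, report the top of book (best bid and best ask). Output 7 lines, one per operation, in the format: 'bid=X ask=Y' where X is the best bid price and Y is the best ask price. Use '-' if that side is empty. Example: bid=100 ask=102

After op 1 [order #1] market_sell(qty=5): fills=none; bids=[-] asks=[-]
After op 2 [order #2] limit_buy(price=102, qty=5): fills=none; bids=[#2:5@102] asks=[-]
After op 3 [order #3] limit_buy(price=96, qty=2): fills=none; bids=[#2:5@102 #3:2@96] asks=[-]
After op 4 [order #4] limit_sell(price=98, qty=1): fills=#2x#4:1@102; bids=[#2:4@102 #3:2@96] asks=[-]
After op 5 [order #5] limit_buy(price=101, qty=7): fills=none; bids=[#2:4@102 #5:7@101 #3:2@96] asks=[-]
After op 6 [order #6] market_sell(qty=3): fills=#2x#6:3@102; bids=[#2:1@102 #5:7@101 #3:2@96] asks=[-]
After op 7 [order #7] limit_buy(price=95, qty=6): fills=none; bids=[#2:1@102 #5:7@101 #3:2@96 #7:6@95] asks=[-]

Answer: bid=- ask=-
bid=102 ask=-
bid=102 ask=-
bid=102 ask=-
bid=102 ask=-
bid=102 ask=-
bid=102 ask=-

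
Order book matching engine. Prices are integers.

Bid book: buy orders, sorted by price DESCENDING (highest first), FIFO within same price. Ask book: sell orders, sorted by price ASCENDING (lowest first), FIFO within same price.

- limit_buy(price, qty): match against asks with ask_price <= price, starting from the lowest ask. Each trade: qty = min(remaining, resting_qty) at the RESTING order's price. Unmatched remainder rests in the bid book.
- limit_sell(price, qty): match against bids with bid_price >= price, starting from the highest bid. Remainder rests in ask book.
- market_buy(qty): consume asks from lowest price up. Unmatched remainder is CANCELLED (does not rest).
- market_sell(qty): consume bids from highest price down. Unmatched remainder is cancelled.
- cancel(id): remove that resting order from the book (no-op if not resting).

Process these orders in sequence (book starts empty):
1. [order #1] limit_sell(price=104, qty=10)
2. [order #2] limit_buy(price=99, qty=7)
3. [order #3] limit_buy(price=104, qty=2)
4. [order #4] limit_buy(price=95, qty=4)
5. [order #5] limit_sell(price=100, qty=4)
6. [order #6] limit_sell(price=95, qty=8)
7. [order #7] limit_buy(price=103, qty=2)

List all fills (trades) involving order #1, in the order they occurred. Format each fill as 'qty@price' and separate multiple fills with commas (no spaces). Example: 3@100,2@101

After op 1 [order #1] limit_sell(price=104, qty=10): fills=none; bids=[-] asks=[#1:10@104]
After op 2 [order #2] limit_buy(price=99, qty=7): fills=none; bids=[#2:7@99] asks=[#1:10@104]
After op 3 [order #3] limit_buy(price=104, qty=2): fills=#3x#1:2@104; bids=[#2:7@99] asks=[#1:8@104]
After op 4 [order #4] limit_buy(price=95, qty=4): fills=none; bids=[#2:7@99 #4:4@95] asks=[#1:8@104]
After op 5 [order #5] limit_sell(price=100, qty=4): fills=none; bids=[#2:7@99 #4:4@95] asks=[#5:4@100 #1:8@104]
After op 6 [order #6] limit_sell(price=95, qty=8): fills=#2x#6:7@99 #4x#6:1@95; bids=[#4:3@95] asks=[#5:4@100 #1:8@104]
After op 7 [order #7] limit_buy(price=103, qty=2): fills=#7x#5:2@100; bids=[#4:3@95] asks=[#5:2@100 #1:8@104]

Answer: 2@104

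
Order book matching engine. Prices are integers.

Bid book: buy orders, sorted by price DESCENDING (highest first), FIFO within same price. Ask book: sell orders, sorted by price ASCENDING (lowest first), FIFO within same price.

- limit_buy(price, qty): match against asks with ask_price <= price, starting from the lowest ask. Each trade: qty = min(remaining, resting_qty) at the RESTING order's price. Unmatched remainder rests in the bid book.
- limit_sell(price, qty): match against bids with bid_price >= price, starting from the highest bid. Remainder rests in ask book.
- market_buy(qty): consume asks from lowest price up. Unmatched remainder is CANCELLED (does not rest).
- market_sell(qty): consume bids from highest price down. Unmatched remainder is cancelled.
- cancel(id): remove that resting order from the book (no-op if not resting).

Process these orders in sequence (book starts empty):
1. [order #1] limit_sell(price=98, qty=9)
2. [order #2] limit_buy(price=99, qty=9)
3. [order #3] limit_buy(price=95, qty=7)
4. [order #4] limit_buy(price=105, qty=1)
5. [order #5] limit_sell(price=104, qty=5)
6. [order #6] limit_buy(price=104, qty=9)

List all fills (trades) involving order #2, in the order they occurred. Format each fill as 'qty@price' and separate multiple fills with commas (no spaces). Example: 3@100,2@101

After op 1 [order #1] limit_sell(price=98, qty=9): fills=none; bids=[-] asks=[#1:9@98]
After op 2 [order #2] limit_buy(price=99, qty=9): fills=#2x#1:9@98; bids=[-] asks=[-]
After op 3 [order #3] limit_buy(price=95, qty=7): fills=none; bids=[#3:7@95] asks=[-]
After op 4 [order #4] limit_buy(price=105, qty=1): fills=none; bids=[#4:1@105 #3:7@95] asks=[-]
After op 5 [order #5] limit_sell(price=104, qty=5): fills=#4x#5:1@105; bids=[#3:7@95] asks=[#5:4@104]
After op 6 [order #6] limit_buy(price=104, qty=9): fills=#6x#5:4@104; bids=[#6:5@104 #3:7@95] asks=[-]

Answer: 9@98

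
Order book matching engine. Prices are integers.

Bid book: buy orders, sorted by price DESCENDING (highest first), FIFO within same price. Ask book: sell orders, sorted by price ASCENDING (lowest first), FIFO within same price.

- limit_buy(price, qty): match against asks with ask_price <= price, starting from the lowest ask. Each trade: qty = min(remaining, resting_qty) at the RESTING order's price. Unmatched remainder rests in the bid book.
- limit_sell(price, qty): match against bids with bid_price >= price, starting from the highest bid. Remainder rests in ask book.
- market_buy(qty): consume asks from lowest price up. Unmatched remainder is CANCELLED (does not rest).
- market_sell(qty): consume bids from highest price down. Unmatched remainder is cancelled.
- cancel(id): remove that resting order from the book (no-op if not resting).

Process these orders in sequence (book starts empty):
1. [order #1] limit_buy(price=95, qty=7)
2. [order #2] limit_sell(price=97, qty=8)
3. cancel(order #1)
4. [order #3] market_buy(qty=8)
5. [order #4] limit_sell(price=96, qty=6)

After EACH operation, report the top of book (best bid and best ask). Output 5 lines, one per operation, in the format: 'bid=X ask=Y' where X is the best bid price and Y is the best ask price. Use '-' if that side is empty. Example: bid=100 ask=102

After op 1 [order #1] limit_buy(price=95, qty=7): fills=none; bids=[#1:7@95] asks=[-]
After op 2 [order #2] limit_sell(price=97, qty=8): fills=none; bids=[#1:7@95] asks=[#2:8@97]
After op 3 cancel(order #1): fills=none; bids=[-] asks=[#2:8@97]
After op 4 [order #3] market_buy(qty=8): fills=#3x#2:8@97; bids=[-] asks=[-]
After op 5 [order #4] limit_sell(price=96, qty=6): fills=none; bids=[-] asks=[#4:6@96]

Answer: bid=95 ask=-
bid=95 ask=97
bid=- ask=97
bid=- ask=-
bid=- ask=96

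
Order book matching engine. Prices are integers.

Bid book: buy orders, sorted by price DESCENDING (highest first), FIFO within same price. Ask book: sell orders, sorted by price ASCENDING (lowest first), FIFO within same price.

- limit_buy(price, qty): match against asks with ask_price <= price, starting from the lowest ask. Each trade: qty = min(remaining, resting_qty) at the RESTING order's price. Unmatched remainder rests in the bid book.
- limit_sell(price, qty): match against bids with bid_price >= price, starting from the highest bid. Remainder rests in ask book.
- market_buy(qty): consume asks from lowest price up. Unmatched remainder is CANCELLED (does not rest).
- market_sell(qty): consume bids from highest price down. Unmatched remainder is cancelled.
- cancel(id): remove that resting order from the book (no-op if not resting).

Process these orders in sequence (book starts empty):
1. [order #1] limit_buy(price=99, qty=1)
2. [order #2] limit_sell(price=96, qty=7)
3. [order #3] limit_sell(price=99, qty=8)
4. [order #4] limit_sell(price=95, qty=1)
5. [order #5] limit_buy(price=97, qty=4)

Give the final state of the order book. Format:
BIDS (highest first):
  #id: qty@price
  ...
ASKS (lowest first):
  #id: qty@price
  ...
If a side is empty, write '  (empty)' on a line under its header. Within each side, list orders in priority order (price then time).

After op 1 [order #1] limit_buy(price=99, qty=1): fills=none; bids=[#1:1@99] asks=[-]
After op 2 [order #2] limit_sell(price=96, qty=7): fills=#1x#2:1@99; bids=[-] asks=[#2:6@96]
After op 3 [order #3] limit_sell(price=99, qty=8): fills=none; bids=[-] asks=[#2:6@96 #3:8@99]
After op 4 [order #4] limit_sell(price=95, qty=1): fills=none; bids=[-] asks=[#4:1@95 #2:6@96 #3:8@99]
After op 5 [order #5] limit_buy(price=97, qty=4): fills=#5x#4:1@95 #5x#2:3@96; bids=[-] asks=[#2:3@96 #3:8@99]

Answer: BIDS (highest first):
  (empty)
ASKS (lowest first):
  #2: 3@96
  #3: 8@99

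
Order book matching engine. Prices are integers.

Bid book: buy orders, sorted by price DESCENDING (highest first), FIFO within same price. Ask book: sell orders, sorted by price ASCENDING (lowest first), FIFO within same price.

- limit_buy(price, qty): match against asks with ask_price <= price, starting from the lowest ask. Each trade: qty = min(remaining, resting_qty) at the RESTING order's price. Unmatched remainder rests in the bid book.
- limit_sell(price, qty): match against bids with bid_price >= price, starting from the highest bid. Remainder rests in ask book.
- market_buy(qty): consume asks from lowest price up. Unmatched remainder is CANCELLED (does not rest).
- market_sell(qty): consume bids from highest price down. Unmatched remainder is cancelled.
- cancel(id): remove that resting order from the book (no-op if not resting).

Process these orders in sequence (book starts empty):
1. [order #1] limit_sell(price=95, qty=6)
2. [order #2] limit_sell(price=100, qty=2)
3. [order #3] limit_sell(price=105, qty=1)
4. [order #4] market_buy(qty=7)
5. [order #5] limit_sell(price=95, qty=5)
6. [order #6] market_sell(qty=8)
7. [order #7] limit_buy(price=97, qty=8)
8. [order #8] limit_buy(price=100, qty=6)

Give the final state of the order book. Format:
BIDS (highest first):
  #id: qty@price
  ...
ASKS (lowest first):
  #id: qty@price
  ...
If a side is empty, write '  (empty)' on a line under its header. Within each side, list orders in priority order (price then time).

After op 1 [order #1] limit_sell(price=95, qty=6): fills=none; bids=[-] asks=[#1:6@95]
After op 2 [order #2] limit_sell(price=100, qty=2): fills=none; bids=[-] asks=[#1:6@95 #2:2@100]
After op 3 [order #3] limit_sell(price=105, qty=1): fills=none; bids=[-] asks=[#1:6@95 #2:2@100 #3:1@105]
After op 4 [order #4] market_buy(qty=7): fills=#4x#1:6@95 #4x#2:1@100; bids=[-] asks=[#2:1@100 #3:1@105]
After op 5 [order #5] limit_sell(price=95, qty=5): fills=none; bids=[-] asks=[#5:5@95 #2:1@100 #3:1@105]
After op 6 [order #6] market_sell(qty=8): fills=none; bids=[-] asks=[#5:5@95 #2:1@100 #3:1@105]
After op 7 [order #7] limit_buy(price=97, qty=8): fills=#7x#5:5@95; bids=[#7:3@97] asks=[#2:1@100 #3:1@105]
After op 8 [order #8] limit_buy(price=100, qty=6): fills=#8x#2:1@100; bids=[#8:5@100 #7:3@97] asks=[#3:1@105]

Answer: BIDS (highest first):
  #8: 5@100
  #7: 3@97
ASKS (lowest first):
  #3: 1@105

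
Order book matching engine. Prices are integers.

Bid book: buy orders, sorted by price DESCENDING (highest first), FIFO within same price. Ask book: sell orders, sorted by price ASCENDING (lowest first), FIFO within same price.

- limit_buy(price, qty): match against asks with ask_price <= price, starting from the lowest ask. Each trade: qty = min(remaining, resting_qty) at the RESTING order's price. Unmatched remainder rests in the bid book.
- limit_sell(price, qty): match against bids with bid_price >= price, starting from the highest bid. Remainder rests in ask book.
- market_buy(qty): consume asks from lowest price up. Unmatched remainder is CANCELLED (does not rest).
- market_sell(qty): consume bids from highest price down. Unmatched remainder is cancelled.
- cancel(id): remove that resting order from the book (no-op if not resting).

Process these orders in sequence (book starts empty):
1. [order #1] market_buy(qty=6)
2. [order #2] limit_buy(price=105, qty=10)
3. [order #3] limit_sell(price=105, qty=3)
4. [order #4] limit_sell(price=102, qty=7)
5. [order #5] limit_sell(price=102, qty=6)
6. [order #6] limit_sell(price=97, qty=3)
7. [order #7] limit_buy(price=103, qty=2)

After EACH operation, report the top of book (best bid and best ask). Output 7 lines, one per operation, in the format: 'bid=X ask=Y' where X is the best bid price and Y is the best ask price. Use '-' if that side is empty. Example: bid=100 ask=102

Answer: bid=- ask=-
bid=105 ask=-
bid=105 ask=-
bid=- ask=-
bid=- ask=102
bid=- ask=97
bid=- ask=97

Derivation:
After op 1 [order #1] market_buy(qty=6): fills=none; bids=[-] asks=[-]
After op 2 [order #2] limit_buy(price=105, qty=10): fills=none; bids=[#2:10@105] asks=[-]
After op 3 [order #3] limit_sell(price=105, qty=3): fills=#2x#3:3@105; bids=[#2:7@105] asks=[-]
After op 4 [order #4] limit_sell(price=102, qty=7): fills=#2x#4:7@105; bids=[-] asks=[-]
After op 5 [order #5] limit_sell(price=102, qty=6): fills=none; bids=[-] asks=[#5:6@102]
After op 6 [order #6] limit_sell(price=97, qty=3): fills=none; bids=[-] asks=[#6:3@97 #5:6@102]
After op 7 [order #7] limit_buy(price=103, qty=2): fills=#7x#6:2@97; bids=[-] asks=[#6:1@97 #5:6@102]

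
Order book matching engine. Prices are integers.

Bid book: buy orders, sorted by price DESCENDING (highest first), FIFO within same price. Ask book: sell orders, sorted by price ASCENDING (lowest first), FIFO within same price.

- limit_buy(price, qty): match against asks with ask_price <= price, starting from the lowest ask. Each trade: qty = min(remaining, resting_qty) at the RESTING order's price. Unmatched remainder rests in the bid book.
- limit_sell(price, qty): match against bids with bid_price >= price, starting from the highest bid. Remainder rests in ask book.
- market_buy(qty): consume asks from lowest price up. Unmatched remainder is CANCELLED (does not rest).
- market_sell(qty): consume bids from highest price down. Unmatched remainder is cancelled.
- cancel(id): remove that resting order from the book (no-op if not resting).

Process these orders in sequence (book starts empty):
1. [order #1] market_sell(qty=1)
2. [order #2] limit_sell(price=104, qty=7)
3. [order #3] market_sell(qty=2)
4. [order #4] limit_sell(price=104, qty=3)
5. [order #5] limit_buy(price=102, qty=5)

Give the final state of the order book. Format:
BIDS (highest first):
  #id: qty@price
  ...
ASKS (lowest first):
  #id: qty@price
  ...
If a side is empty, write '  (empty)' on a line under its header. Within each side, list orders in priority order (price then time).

Answer: BIDS (highest first):
  #5: 5@102
ASKS (lowest first):
  #2: 7@104
  #4: 3@104

Derivation:
After op 1 [order #1] market_sell(qty=1): fills=none; bids=[-] asks=[-]
After op 2 [order #2] limit_sell(price=104, qty=7): fills=none; bids=[-] asks=[#2:7@104]
After op 3 [order #3] market_sell(qty=2): fills=none; bids=[-] asks=[#2:7@104]
After op 4 [order #4] limit_sell(price=104, qty=3): fills=none; bids=[-] asks=[#2:7@104 #4:3@104]
After op 5 [order #5] limit_buy(price=102, qty=5): fills=none; bids=[#5:5@102] asks=[#2:7@104 #4:3@104]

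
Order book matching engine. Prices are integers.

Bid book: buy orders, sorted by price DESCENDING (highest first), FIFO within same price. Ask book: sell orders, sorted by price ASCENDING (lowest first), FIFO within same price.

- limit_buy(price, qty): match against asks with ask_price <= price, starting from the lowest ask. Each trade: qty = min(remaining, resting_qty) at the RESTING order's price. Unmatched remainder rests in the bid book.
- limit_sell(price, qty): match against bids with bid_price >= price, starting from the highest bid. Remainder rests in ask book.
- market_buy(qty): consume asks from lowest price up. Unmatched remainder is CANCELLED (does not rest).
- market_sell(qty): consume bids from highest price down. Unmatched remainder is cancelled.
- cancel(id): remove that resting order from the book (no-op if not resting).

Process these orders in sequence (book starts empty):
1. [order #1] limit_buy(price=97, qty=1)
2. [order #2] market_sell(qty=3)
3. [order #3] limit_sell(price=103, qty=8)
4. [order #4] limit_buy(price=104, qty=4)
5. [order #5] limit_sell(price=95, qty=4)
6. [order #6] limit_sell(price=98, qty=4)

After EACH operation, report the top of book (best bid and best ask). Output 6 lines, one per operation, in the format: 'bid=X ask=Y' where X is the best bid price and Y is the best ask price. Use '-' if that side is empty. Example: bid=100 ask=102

After op 1 [order #1] limit_buy(price=97, qty=1): fills=none; bids=[#1:1@97] asks=[-]
After op 2 [order #2] market_sell(qty=3): fills=#1x#2:1@97; bids=[-] asks=[-]
After op 3 [order #3] limit_sell(price=103, qty=8): fills=none; bids=[-] asks=[#3:8@103]
After op 4 [order #4] limit_buy(price=104, qty=4): fills=#4x#3:4@103; bids=[-] asks=[#3:4@103]
After op 5 [order #5] limit_sell(price=95, qty=4): fills=none; bids=[-] asks=[#5:4@95 #3:4@103]
After op 6 [order #6] limit_sell(price=98, qty=4): fills=none; bids=[-] asks=[#5:4@95 #6:4@98 #3:4@103]

Answer: bid=97 ask=-
bid=- ask=-
bid=- ask=103
bid=- ask=103
bid=- ask=95
bid=- ask=95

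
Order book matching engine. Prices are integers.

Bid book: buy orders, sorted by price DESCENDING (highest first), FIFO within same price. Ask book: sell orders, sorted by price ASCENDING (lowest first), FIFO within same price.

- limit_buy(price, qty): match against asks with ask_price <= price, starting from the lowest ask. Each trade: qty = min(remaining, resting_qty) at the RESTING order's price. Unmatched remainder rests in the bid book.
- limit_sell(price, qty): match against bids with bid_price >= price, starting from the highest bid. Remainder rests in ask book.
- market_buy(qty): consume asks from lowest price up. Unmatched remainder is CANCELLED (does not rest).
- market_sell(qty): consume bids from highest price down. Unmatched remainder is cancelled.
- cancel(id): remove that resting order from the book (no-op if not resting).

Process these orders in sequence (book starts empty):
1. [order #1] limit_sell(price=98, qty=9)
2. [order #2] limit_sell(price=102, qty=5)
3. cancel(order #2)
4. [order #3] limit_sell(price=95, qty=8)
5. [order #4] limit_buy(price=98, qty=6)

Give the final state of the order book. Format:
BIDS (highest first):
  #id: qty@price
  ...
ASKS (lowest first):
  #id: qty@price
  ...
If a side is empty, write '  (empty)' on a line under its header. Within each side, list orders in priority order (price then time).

Answer: BIDS (highest first):
  (empty)
ASKS (lowest first):
  #3: 2@95
  #1: 9@98

Derivation:
After op 1 [order #1] limit_sell(price=98, qty=9): fills=none; bids=[-] asks=[#1:9@98]
After op 2 [order #2] limit_sell(price=102, qty=5): fills=none; bids=[-] asks=[#1:9@98 #2:5@102]
After op 3 cancel(order #2): fills=none; bids=[-] asks=[#1:9@98]
After op 4 [order #3] limit_sell(price=95, qty=8): fills=none; bids=[-] asks=[#3:8@95 #1:9@98]
After op 5 [order #4] limit_buy(price=98, qty=6): fills=#4x#3:6@95; bids=[-] asks=[#3:2@95 #1:9@98]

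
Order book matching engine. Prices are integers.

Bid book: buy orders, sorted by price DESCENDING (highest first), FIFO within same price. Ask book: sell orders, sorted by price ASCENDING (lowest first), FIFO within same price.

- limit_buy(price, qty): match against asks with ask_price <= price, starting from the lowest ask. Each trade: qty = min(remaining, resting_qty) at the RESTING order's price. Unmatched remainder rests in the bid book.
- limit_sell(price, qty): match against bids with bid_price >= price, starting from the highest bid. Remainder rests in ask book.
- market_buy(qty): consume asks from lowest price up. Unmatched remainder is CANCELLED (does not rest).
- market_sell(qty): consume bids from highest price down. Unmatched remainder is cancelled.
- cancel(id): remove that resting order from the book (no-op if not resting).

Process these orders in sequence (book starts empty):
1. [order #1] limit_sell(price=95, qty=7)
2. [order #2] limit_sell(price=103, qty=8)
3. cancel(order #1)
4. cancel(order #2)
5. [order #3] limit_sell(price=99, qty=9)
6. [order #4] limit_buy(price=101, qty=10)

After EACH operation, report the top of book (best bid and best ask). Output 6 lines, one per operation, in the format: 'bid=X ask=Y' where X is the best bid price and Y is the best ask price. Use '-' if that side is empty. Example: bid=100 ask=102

Answer: bid=- ask=95
bid=- ask=95
bid=- ask=103
bid=- ask=-
bid=- ask=99
bid=101 ask=-

Derivation:
After op 1 [order #1] limit_sell(price=95, qty=7): fills=none; bids=[-] asks=[#1:7@95]
After op 2 [order #2] limit_sell(price=103, qty=8): fills=none; bids=[-] asks=[#1:7@95 #2:8@103]
After op 3 cancel(order #1): fills=none; bids=[-] asks=[#2:8@103]
After op 4 cancel(order #2): fills=none; bids=[-] asks=[-]
After op 5 [order #3] limit_sell(price=99, qty=9): fills=none; bids=[-] asks=[#3:9@99]
After op 6 [order #4] limit_buy(price=101, qty=10): fills=#4x#3:9@99; bids=[#4:1@101] asks=[-]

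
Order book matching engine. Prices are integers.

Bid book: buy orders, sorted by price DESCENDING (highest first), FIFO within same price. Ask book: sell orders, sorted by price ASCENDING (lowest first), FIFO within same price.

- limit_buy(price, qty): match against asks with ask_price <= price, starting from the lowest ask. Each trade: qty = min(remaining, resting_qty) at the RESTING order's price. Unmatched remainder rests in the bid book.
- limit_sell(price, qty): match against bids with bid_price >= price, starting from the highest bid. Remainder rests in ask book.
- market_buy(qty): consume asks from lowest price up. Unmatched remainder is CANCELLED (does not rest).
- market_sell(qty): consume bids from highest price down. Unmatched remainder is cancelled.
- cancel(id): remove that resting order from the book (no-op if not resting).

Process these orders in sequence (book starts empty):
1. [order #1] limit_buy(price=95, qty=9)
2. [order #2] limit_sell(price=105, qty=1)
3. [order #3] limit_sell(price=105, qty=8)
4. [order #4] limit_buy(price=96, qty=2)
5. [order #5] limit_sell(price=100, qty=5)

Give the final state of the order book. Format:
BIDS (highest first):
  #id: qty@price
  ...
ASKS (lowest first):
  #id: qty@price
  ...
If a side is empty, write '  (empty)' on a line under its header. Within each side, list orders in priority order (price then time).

Answer: BIDS (highest first):
  #4: 2@96
  #1: 9@95
ASKS (lowest first):
  #5: 5@100
  #2: 1@105
  #3: 8@105

Derivation:
After op 1 [order #1] limit_buy(price=95, qty=9): fills=none; bids=[#1:9@95] asks=[-]
After op 2 [order #2] limit_sell(price=105, qty=1): fills=none; bids=[#1:9@95] asks=[#2:1@105]
After op 3 [order #3] limit_sell(price=105, qty=8): fills=none; bids=[#1:9@95] asks=[#2:1@105 #3:8@105]
After op 4 [order #4] limit_buy(price=96, qty=2): fills=none; bids=[#4:2@96 #1:9@95] asks=[#2:1@105 #3:8@105]
After op 5 [order #5] limit_sell(price=100, qty=5): fills=none; bids=[#4:2@96 #1:9@95] asks=[#5:5@100 #2:1@105 #3:8@105]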